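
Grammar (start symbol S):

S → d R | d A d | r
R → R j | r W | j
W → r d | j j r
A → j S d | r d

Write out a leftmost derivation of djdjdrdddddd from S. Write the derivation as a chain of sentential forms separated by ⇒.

S ⇒ dAd   [S → d A d]
dAd ⇒ djSdd   [A → j S d]
djSdd ⇒ djdAddd   [S → d A d]
djdAddd ⇒ djdjSdddd   [A → j S d]
djdjSdddd ⇒ djdjdAddddd   [S → d A d]
djdjdAddddd ⇒ djdjdrdddddd   [A → r d]

S ⇒ dAd ⇒ djSdd ⇒ djdAddd ⇒ djdjSdddd ⇒ djdjdAddddd ⇒ djdjdrdddddd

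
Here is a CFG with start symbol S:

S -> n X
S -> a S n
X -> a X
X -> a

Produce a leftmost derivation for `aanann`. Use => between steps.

S => aSn => aaSnn => aanXnn => aanann

S => aSn   [S -> a S n]
aSn => aaSnn   [S -> a S n]
aaSnn => aanXnn   [S -> n X]
aanXnn => aanann   [X -> a]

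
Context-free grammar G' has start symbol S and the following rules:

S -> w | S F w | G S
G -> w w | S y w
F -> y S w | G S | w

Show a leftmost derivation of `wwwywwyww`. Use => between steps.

S => GS   [S -> G S]
GS => SywS   [G -> S y w]
SywS => GSywS   [S -> G S]
GSywS => wwSywS   [G -> w w]
wwSywS => wwGSywS   [S -> G S]
wwGSywS => wwSywSywS   [G -> S y w]
wwSywSywS => wwwywSywS   [S -> w]
wwwywSywS => wwwywwywS   [S -> w]
wwwywwywS => wwwywwyww   [S -> w]

S => GS => SywS => GSywS => wwSywS => wwGSywS => wwSywSywS => wwwywSywS => wwwywwywS => wwwywwyww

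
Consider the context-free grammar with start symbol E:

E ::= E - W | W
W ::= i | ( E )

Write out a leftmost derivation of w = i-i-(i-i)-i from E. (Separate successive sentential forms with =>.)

E => E-W => E-W-W => E-W-W-W => W-W-W-W => i-W-W-W => i-i-W-W => i-i-(E)-W => i-i-(E-W)-W => i-i-(W-W)-W => i-i-(i-W)-W => i-i-(i-i)-W => i-i-(i-i)-i

E => E-W   [E ::= E - W]
E-W => E-W-W   [E ::= E - W]
E-W-W => E-W-W-W   [E ::= E - W]
E-W-W-W => W-W-W-W   [E ::= W]
W-W-W-W => i-W-W-W   [W ::= i]
i-W-W-W => i-i-W-W   [W ::= i]
i-i-W-W => i-i-(E)-W   [W ::= ( E )]
i-i-(E)-W => i-i-(E-W)-W   [E ::= E - W]
i-i-(E-W)-W => i-i-(W-W)-W   [E ::= W]
i-i-(W-W)-W => i-i-(i-W)-W   [W ::= i]
i-i-(i-W)-W => i-i-(i-i)-W   [W ::= i]
i-i-(i-i)-W => i-i-(i-i)-i   [W ::= i]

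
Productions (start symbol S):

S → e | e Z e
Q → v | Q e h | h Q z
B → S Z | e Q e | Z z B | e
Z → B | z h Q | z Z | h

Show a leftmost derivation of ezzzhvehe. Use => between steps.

S => eZe => ezZe => ezzZe => ezzzhQe => ezzzhQehe => ezzzhvehe

S => eZe   [S → e Z e]
eZe => ezZe   [Z → z Z]
ezZe => ezzZe   [Z → z Z]
ezzZe => ezzzhQe   [Z → z h Q]
ezzzhQe => ezzzhQehe   [Q → Q e h]
ezzzhQehe => ezzzhvehe   [Q → v]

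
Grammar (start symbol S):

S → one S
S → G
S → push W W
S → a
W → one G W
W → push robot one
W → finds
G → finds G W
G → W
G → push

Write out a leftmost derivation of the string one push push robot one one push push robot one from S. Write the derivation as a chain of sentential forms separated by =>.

S => one S => one push W W => one push push robot one W => one push push robot one one G W => one push push robot one one push W => one push push robot one one push push robot one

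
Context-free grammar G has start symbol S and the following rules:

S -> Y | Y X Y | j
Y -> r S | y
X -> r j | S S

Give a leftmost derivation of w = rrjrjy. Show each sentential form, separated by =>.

S=>YXY=>rSXY=>rYXY=>rrSXY=>rrjXY=>rrjrjY=>rrjrjy

S => YXY   [S -> Y X Y]
YXY => rSXY   [Y -> r S]
rSXY => rYXY   [S -> Y]
rYXY => rrSXY   [Y -> r S]
rrSXY => rrjXY   [S -> j]
rrjXY => rrjrjY   [X -> r j]
rrjrjY => rrjrjy   [Y -> y]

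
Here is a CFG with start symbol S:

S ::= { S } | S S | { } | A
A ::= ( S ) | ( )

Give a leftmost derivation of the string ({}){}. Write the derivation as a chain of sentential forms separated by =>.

S => SS => AS => (S)S => ({})S => ({}){}

S => SS   [S ::= S S]
SS => AS   [S ::= A]
AS => (S)S   [A ::= ( S )]
(S)S => ({})S   [S ::= { }]
({})S => ({}){}   [S ::= { }]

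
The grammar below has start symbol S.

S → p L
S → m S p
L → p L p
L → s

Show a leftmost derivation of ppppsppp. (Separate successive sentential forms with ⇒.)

S ⇒ pL ⇒ ppLp ⇒ pppLpp ⇒ ppppLppp ⇒ ppppsppp

S ⇒ pL   [S → p L]
pL ⇒ ppLp   [L → p L p]
ppLp ⇒ pppLpp   [L → p L p]
pppLpp ⇒ ppppLppp   [L → p L p]
ppppLppp ⇒ ppppsppp   [L → s]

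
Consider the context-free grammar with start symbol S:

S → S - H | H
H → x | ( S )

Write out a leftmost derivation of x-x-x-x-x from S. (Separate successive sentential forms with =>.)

S=>S-H=>S-H-H=>S-H-H-H=>S-H-H-H-H=>H-H-H-H-H=>x-H-H-H-H=>x-x-H-H-H=>x-x-x-H-H=>x-x-x-x-H=>x-x-x-x-x

S => S-H   [S → S - H]
S-H => S-H-H   [S → S - H]
S-H-H => S-H-H-H   [S → S - H]
S-H-H-H => S-H-H-H-H   [S → S - H]
S-H-H-H-H => H-H-H-H-H   [S → H]
H-H-H-H-H => x-H-H-H-H   [H → x]
x-H-H-H-H => x-x-H-H-H   [H → x]
x-x-H-H-H => x-x-x-H-H   [H → x]
x-x-x-H-H => x-x-x-x-H   [H → x]
x-x-x-x-H => x-x-x-x-x   [H → x]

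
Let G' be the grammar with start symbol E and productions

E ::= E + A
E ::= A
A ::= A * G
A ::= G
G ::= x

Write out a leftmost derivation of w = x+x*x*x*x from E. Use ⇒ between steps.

E ⇒ E+A   [E ::= E + A]
E+A ⇒ A+A   [E ::= A]
A+A ⇒ G+A   [A ::= G]
G+A ⇒ x+A   [G ::= x]
x+A ⇒ x+A*G   [A ::= A * G]
x+A*G ⇒ x+A*G*G   [A ::= A * G]
x+A*G*G ⇒ x+A*G*G*G   [A ::= A * G]
x+A*G*G*G ⇒ x+G*G*G*G   [A ::= G]
x+G*G*G*G ⇒ x+x*G*G*G   [G ::= x]
x+x*G*G*G ⇒ x+x*x*G*G   [G ::= x]
x+x*x*G*G ⇒ x+x*x*x*G   [G ::= x]
x+x*x*x*G ⇒ x+x*x*x*x   [G ::= x]

E⇒E+A⇒A+A⇒G+A⇒x+A⇒x+A*G⇒x+A*G*G⇒x+A*G*G*G⇒x+G*G*G*G⇒x+x*G*G*G⇒x+x*x*G*G⇒x+x*x*x*G⇒x+x*x*x*x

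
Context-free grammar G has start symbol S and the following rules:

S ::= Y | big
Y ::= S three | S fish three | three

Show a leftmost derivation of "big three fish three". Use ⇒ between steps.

S ⇒ Y   [S ::= Y]
Y ⇒ S fish three   [Y ::= S fish three]
S fish three ⇒ Y fish three   [S ::= Y]
Y fish three ⇒ S three fish three   [Y ::= S three]
S three fish three ⇒ big three fish three   [S ::= big]

S ⇒ Y ⇒ S fish three ⇒ Y fish three ⇒ S three fish three ⇒ big three fish three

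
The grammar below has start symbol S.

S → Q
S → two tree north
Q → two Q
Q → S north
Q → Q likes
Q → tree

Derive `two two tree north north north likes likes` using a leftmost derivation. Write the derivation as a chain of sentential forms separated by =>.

S => Q   [S → Q]
Q => Q likes   [Q → Q likes]
Q likes => Q likes likes   [Q → Q likes]
Q likes likes => S north likes likes   [Q → S north]
S north likes likes => Q north likes likes   [S → Q]
Q north likes likes => two Q north likes likes   [Q → two Q]
two Q north likes likes => two S north north likes likes   [Q → S north]
two S north north likes likes => two two tree north north north likes likes   [S → two tree north]

S => Q => Q likes => Q likes likes => S north likes likes => Q north likes likes => two Q north likes likes => two S north north likes likes => two two tree north north north likes likes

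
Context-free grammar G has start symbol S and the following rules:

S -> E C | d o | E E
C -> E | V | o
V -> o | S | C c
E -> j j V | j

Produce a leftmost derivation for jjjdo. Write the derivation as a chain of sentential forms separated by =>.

S => EE   [S -> E E]
EE => jE   [E -> j]
jE => jjjV   [E -> j j V]
jjjV => jjjS   [V -> S]
jjjS => jjjdo   [S -> d o]

S => EE => jE => jjjV => jjjS => jjjdo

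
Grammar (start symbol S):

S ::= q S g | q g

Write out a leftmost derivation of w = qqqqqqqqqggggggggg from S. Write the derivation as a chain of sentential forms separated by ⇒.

S ⇒ qSg ⇒ qqSgg ⇒ qqqSggg ⇒ qqqqSgggg ⇒ qqqqqSggggg ⇒ qqqqqqSgggggg ⇒ qqqqqqqSggggggg ⇒ qqqqqqqqSgggggggg ⇒ qqqqqqqqqggggggggg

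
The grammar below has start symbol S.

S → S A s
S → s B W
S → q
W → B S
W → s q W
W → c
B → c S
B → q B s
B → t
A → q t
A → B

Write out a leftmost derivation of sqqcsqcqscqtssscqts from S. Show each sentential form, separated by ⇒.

S ⇒ SAs ⇒ sBWAs ⇒ sqBsWAs ⇒ sqqBssWAs ⇒ sqqcSssWAs ⇒ sqqcSAsssWAs ⇒ sqqcsBWAsssWAs ⇒ sqqcsqBsWAsssWAs ⇒ sqqcsqcSsWAsssWAs ⇒ sqqcsqcqsWAsssWAs ⇒ sqqcsqcqscAsssWAs ⇒ sqqcsqcqscqtsssWAs ⇒ sqqcsqcqscqtssscAs ⇒ sqqcsqcqscqtssscqts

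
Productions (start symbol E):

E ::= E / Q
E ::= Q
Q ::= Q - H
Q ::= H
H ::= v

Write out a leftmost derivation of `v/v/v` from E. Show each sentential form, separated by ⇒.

E ⇒ E/Q ⇒ E/Q/Q ⇒ Q/Q/Q ⇒ H/Q/Q ⇒ v/Q/Q ⇒ v/H/Q ⇒ v/v/Q ⇒ v/v/H ⇒ v/v/v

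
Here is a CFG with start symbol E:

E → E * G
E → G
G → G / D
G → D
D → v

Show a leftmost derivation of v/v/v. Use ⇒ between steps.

E ⇒ G   [E → G]
G ⇒ G/D   [G → G / D]
G/D ⇒ G/D/D   [G → G / D]
G/D/D ⇒ D/D/D   [G → D]
D/D/D ⇒ v/D/D   [D → v]
v/D/D ⇒ v/v/D   [D → v]
v/v/D ⇒ v/v/v   [D → v]

E ⇒ G ⇒ G/D ⇒ G/D/D ⇒ D/D/D ⇒ v/D/D ⇒ v/v/D ⇒ v/v/v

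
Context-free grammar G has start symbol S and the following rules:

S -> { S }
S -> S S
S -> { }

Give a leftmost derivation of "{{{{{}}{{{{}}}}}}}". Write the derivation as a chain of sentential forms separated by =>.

S => {S} => {{S}} => {{{S}}} => {{{SS}}} => {{{{S}S}}} => {{{{{}}S}}} => {{{{{}}{S}}}} => {{{{{}}{{S}}}}} => {{{{{}}{{{S}}}}}} => {{{{{}}{{{{}}}}}}}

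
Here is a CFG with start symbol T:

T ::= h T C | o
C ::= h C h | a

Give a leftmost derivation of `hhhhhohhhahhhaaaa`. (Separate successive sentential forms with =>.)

T => hTC   [T ::= h T C]
hTC => hhTCC   [T ::= h T C]
hhTCC => hhhTCCC   [T ::= h T C]
hhhTCCC => hhhhTCCCC   [T ::= h T C]
hhhhTCCCC => hhhhhTCCCCC   [T ::= h T C]
hhhhhTCCCCC => hhhhhoCCCCC   [T ::= o]
hhhhhoCCCCC => hhhhhohChCCCC   [C ::= h C h]
hhhhhohChCCCC => hhhhhohhChhCCCC   [C ::= h C h]
hhhhhohhChhCCCC => hhhhhohhhChhhCCCC   [C ::= h C h]
hhhhhohhhChhhCCCC => hhhhhohhhahhhCCCC   [C ::= a]
hhhhhohhhahhhCCCC => hhhhhohhhahhhaCCC   [C ::= a]
hhhhhohhhahhhaCCC => hhhhhohhhahhhaaCC   [C ::= a]
hhhhhohhhahhhaaCC => hhhhhohhhahhhaaaC   [C ::= a]
hhhhhohhhahhhaaaC => hhhhhohhhahhhaaaa   [C ::= a]

T=>hTC=>hhTCC=>hhhTCCC=>hhhhTCCCC=>hhhhhTCCCCC=>hhhhhoCCCCC=>hhhhhohChCCCC=>hhhhhohhChhCCCC=>hhhhhohhhChhhCCCC=>hhhhhohhhahhhCCCC=>hhhhhohhhahhhaCCC=>hhhhhohhhahhhaaCC=>hhhhhohhhahhhaaaC=>hhhhhohhhahhhaaaa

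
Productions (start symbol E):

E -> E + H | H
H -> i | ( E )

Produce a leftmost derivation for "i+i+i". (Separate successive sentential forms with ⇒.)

E ⇒ E+H ⇒ E+H+H ⇒ H+H+H ⇒ i+H+H ⇒ i+i+H ⇒ i+i+i

E ⇒ E+H   [E -> E + H]
E+H ⇒ E+H+H   [E -> E + H]
E+H+H ⇒ H+H+H   [E -> H]
H+H+H ⇒ i+H+H   [H -> i]
i+H+H ⇒ i+i+H   [H -> i]
i+i+H ⇒ i+i+i   [H -> i]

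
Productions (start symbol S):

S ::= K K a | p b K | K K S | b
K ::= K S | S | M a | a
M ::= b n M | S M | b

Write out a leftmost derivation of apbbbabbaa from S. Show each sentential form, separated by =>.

S => KKa => aKa => aMaa => aSMaa => apbKMaa => apbKSMaa => apbMaSMaa => apbSMaSMaa => apbbMaSMaa => apbbbaSMaa => apbbbabMaa => apbbbabbaa

S => KKa   [S ::= K K a]
KKa => aKa   [K ::= a]
aKa => aMaa   [K ::= M a]
aMaa => aSMaa   [M ::= S M]
aSMaa => apbKMaa   [S ::= p b K]
apbKMaa => apbKSMaa   [K ::= K S]
apbKSMaa => apbMaSMaa   [K ::= M a]
apbMaSMaa => apbSMaSMaa   [M ::= S M]
apbSMaSMaa => apbbMaSMaa   [S ::= b]
apbbMaSMaa => apbbbaSMaa   [M ::= b]
apbbbaSMaa => apbbbabMaa   [S ::= b]
apbbbabMaa => apbbbabbaa   [M ::= b]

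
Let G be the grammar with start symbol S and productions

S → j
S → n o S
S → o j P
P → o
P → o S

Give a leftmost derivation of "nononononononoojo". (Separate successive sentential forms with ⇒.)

S ⇒ noS ⇒ nonoS ⇒ nononoS ⇒ nonononoS ⇒ nononononoS ⇒ nonononononoS ⇒ nononononononoS ⇒ nononononononoojP ⇒ nononononononoojo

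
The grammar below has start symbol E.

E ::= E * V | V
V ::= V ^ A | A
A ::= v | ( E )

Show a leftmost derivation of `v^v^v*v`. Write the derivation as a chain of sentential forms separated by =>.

E=>E*V=>V*V=>V^A*V=>V^A^A*V=>A^A^A*V=>v^A^A*V=>v^v^A*V=>v^v^v*V=>v^v^v*A=>v^v^v*v

E => E*V   [E ::= E * V]
E*V => V*V   [E ::= V]
V*V => V^A*V   [V ::= V ^ A]
V^A*V => V^A^A*V   [V ::= V ^ A]
V^A^A*V => A^A^A*V   [V ::= A]
A^A^A*V => v^A^A*V   [A ::= v]
v^A^A*V => v^v^A*V   [A ::= v]
v^v^A*V => v^v^v*V   [A ::= v]
v^v^v*V => v^v^v*A   [V ::= A]
v^v^v*A => v^v^v*v   [A ::= v]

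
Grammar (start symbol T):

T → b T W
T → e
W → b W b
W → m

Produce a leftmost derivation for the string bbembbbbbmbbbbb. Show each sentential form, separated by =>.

T => bTW => bbTWW => bbeWW => bbemW => bbembWb => bbembbWbb => bbembbbWbbb => bbembbbbWbbbb => bbembbbbbWbbbbb => bbembbbbbmbbbbb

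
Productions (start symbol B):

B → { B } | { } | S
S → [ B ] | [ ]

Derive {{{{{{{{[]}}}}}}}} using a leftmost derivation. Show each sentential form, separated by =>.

B => {B} => {{B}} => {{{B}}} => {{{{B}}}} => {{{{{B}}}}} => {{{{{{B}}}}}} => {{{{{{{B}}}}}}} => {{{{{{{{B}}}}}}}} => {{{{{{{{S}}}}}}}} => {{{{{{{{[]}}}}}}}}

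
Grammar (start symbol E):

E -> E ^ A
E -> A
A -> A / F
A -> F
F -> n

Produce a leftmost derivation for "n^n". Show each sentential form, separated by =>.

E => E^A   [E -> E ^ A]
E^A => A^A   [E -> A]
A^A => F^A   [A -> F]
F^A => n^A   [F -> n]
n^A => n^F   [A -> F]
n^F => n^n   [F -> n]

E => E^A => A^A => F^A => n^A => n^F => n^n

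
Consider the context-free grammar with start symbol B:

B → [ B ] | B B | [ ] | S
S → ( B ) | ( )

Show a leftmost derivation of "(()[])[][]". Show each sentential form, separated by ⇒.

B ⇒ BB ⇒ BBB ⇒ SBB ⇒ (B)BB ⇒ (BB)BB ⇒ (SB)BB ⇒ (()B)BB ⇒ (()[])BB ⇒ (()[])[]B ⇒ (()[])[][]

B ⇒ BB   [B → B B]
BB ⇒ BBB   [B → B B]
BBB ⇒ SBB   [B → S]
SBB ⇒ (B)BB   [S → ( B )]
(B)BB ⇒ (BB)BB   [B → B B]
(BB)BB ⇒ (SB)BB   [B → S]
(SB)BB ⇒ (()B)BB   [S → ( )]
(()B)BB ⇒ (()[])BB   [B → [ ]]
(()[])BB ⇒ (()[])[]B   [B → [ ]]
(()[])[]B ⇒ (()[])[][]   [B → [ ]]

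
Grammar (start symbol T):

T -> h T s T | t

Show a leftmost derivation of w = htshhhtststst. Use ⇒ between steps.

T ⇒ hTsT   [T -> h T s T]
hTsT ⇒ htsT   [T -> t]
htsT ⇒ htshTsT   [T -> h T s T]
htshTsT ⇒ htshhTsTsT   [T -> h T s T]
htshhTsTsT ⇒ htshhhTsTsTsT   [T -> h T s T]
htshhhTsTsTsT ⇒ htshhhtsTsTsT   [T -> t]
htshhhtsTsTsT ⇒ htshhhtstsTsT   [T -> t]
htshhhtstsTsT ⇒ htshhhtststsT   [T -> t]
htshhhtststsT ⇒ htshhhtststst   [T -> t]

T ⇒ hTsT ⇒ htsT ⇒ htshTsT ⇒ htshhTsTsT ⇒ htshhhTsTsTsT ⇒ htshhhtsTsTsT ⇒ htshhhtstsTsT ⇒ htshhhtststsT ⇒ htshhhtststst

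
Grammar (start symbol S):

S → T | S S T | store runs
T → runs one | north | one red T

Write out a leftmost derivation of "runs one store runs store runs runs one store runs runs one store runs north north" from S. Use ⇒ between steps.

S ⇒ S S T   [S → S S T]
S S T ⇒ T S T   [S → T]
T S T ⇒ runs one S T   [T → runs one]
runs one S T ⇒ runs one S S T T   [S → S S T]
runs one S S T T ⇒ runs one S S T S T T   [S → S S T]
runs one S S T S T T ⇒ runs one S S T S T S T T   [S → S S T]
runs one S S T S T S T T ⇒ runs one store runs S T S T S T T   [S → store runs]
runs one store runs S T S T S T T ⇒ runs one store runs store runs T S T S T T   [S → store runs]
runs one store runs store runs T S T S T T ⇒ runs one store runs store runs runs one S T S T T   [T → runs one]
runs one store runs store runs runs one S T S T T ⇒ runs one store runs store runs runs one store runs T S T T   [S → store runs]
runs one store runs store runs runs one store runs T S T T ⇒ runs one store runs store runs runs one store runs runs one S T T   [T → runs one]
runs one store runs store runs runs one store runs runs one S T T ⇒ runs one store runs store runs runs one store runs runs one store runs T T   [S → store runs]
runs one store runs store runs runs one store runs runs one store runs T T ⇒ runs one store runs store runs runs one store runs runs one store runs north T   [T → north]
runs one store runs store runs runs one store runs runs one store runs north T ⇒ runs one store runs store runs runs one store runs runs one store runs north north   [T → north]

S ⇒ S S T ⇒ T S T ⇒ runs one S T ⇒ runs one S S T T ⇒ runs one S S T S T T ⇒ runs one S S T S T S T T ⇒ runs one store runs S T S T S T T ⇒ runs one store runs store runs T S T S T T ⇒ runs one store runs store runs runs one S T S T T ⇒ runs one store runs store runs runs one store runs T S T T ⇒ runs one store runs store runs runs one store runs runs one S T T ⇒ runs one store runs store runs runs one store runs runs one store runs T T ⇒ runs one store runs store runs runs one store runs runs one store runs north T ⇒ runs one store runs store runs runs one store runs runs one store runs north north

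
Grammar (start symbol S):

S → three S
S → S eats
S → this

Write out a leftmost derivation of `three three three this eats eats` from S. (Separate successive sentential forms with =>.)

S => three S   [S → three S]
three S => three three S   [S → three S]
three three S => three three three S   [S → three S]
three three three S => three three three S eats   [S → S eats]
three three three S eats => three three three S eats eats   [S → S eats]
three three three S eats eats => three three three this eats eats   [S → this]

S => three S => three three S => three three three S => three three three S eats => three three three S eats eats => three three three this eats eats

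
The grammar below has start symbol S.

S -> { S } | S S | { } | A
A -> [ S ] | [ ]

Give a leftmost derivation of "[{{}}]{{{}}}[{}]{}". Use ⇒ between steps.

S ⇒ SS   [S -> S S]
SS ⇒ SSS   [S -> S S]
SSS ⇒ ASS   [S -> A]
ASS ⇒ [S]SS   [A -> [ S ]]
[S]SS ⇒ [{S}]SS   [S -> { S }]
[{S}]SS ⇒ [{{}}]SS   [S -> { }]
[{{}}]SS ⇒ [{{}}]SSS   [S -> S S]
[{{}}]SSS ⇒ [{{}}]{S}SS   [S -> { S }]
[{{}}]{S}SS ⇒ [{{}}]{{S}}SS   [S -> { S }]
[{{}}]{{S}}SS ⇒ [{{}}]{{{}}}SS   [S -> { }]
[{{}}]{{{}}}SS ⇒ [{{}}]{{{}}}AS   [S -> A]
[{{}}]{{{}}}AS ⇒ [{{}}]{{{}}}[S]S   [A -> [ S ]]
[{{}}]{{{}}}[S]S ⇒ [{{}}]{{{}}}[{}]S   [S -> { }]
[{{}}]{{{}}}[{}]S ⇒ [{{}}]{{{}}}[{}]{}   [S -> { }]

S ⇒ SS ⇒ SSS ⇒ ASS ⇒ [S]SS ⇒ [{S}]SS ⇒ [{{}}]SS ⇒ [{{}}]SSS ⇒ [{{}}]{S}SS ⇒ [{{}}]{{S}}SS ⇒ [{{}}]{{{}}}SS ⇒ [{{}}]{{{}}}AS ⇒ [{{}}]{{{}}}[S]S ⇒ [{{}}]{{{}}}[{}]S ⇒ [{{}}]{{{}}}[{}]{}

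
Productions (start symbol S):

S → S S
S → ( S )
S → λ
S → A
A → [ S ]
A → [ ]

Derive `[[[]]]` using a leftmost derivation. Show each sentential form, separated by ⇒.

S ⇒ A ⇒ [S] ⇒ [SS] ⇒ [SSS] ⇒ [SSSS] ⇒ [ASSS] ⇒ [[S]SSS] ⇒ [[A]SSS] ⇒ [[[]]SSS] ⇒ [[[]]SS] ⇒ [[[]]S] ⇒ [[[]]]

S ⇒ A   [S → A]
A ⇒ [S]   [A → [ S ]]
[S] ⇒ [SS]   [S → S S]
[SS] ⇒ [SSS]   [S → S S]
[SSS] ⇒ [SSSS]   [S → S S]
[SSSS] ⇒ [ASSS]   [S → A]
[ASSS] ⇒ [[S]SSS]   [A → [ S ]]
[[S]SSS] ⇒ [[A]SSS]   [S → A]
[[A]SSS] ⇒ [[[]]SSS]   [A → [ ]]
[[[]]SSS] ⇒ [[[]]SS]   [S → λ]
[[[]]SS] ⇒ [[[]]S]   [S → λ]
[[[]]S] ⇒ [[[]]]   [S → λ]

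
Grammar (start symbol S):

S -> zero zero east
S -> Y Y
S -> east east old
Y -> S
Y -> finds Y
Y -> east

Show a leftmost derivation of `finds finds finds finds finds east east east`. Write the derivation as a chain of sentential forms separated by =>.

S => Y Y => finds Y Y => finds finds Y Y => finds finds finds Y Y => finds finds finds S Y => finds finds finds Y Y Y => finds finds finds finds Y Y Y => finds finds finds finds finds Y Y Y => finds finds finds finds finds east Y Y => finds finds finds finds finds east east Y => finds finds finds finds finds east east east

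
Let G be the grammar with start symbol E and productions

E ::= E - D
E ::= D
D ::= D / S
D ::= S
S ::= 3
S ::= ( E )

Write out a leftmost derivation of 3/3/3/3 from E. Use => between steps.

E => D => D/S => D/S/S => D/S/S/S => S/S/S/S => 3/S/S/S => 3/3/S/S => 3/3/3/S => 3/3/3/3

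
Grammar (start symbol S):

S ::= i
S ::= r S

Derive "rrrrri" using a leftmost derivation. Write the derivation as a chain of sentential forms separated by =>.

S => rS => rrS => rrrS => rrrrS => rrrrrS => rrrrri

S => rS   [S ::= r S]
rS => rrS   [S ::= r S]
rrS => rrrS   [S ::= r S]
rrrS => rrrrS   [S ::= r S]
rrrrS => rrrrrS   [S ::= r S]
rrrrrS => rrrrri   [S ::= i]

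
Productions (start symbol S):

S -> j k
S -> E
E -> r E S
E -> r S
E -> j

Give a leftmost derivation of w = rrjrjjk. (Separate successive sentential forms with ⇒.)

S⇒E⇒rS⇒rE⇒rrES⇒rrjS⇒rrjE⇒rrjrES⇒rrjrjS⇒rrjrjjk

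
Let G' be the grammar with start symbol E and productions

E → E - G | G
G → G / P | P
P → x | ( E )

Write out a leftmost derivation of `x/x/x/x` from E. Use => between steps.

E => G => G/P => G/P/P => G/P/P/P => P/P/P/P => x/P/P/P => x/x/P/P => x/x/x/P => x/x/x/x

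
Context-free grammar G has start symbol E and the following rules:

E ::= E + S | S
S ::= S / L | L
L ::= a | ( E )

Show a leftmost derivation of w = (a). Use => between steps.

E => S   [E ::= S]
S => L   [S ::= L]
L => (E)   [L ::= ( E )]
(E) => (S)   [E ::= S]
(S) => (L)   [S ::= L]
(L) => (a)   [L ::= a]

E => S => L => (E) => (S) => (L) => (a)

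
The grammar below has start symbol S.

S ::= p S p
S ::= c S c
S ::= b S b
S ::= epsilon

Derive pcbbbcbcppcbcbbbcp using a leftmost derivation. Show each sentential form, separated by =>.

S => pSp => pcScp => pcbSbcp => pcbbSbbcp => pcbbbSbbbcp => pcbbbcScbbbcp => pcbbbcbSbcbbbcp => pcbbbcbcScbcbbbcp => pcbbbcbcpSpcbcbbbcp => pcbbbcbcppcbcbbbcp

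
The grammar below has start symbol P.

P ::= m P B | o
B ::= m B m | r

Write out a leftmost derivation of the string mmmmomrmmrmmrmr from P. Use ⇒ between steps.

P ⇒ mPB   [P ::= m P B]
mPB ⇒ mmPBB   [P ::= m P B]
mmPBB ⇒ mmmPBBB   [P ::= m P B]
mmmPBBB ⇒ mmmmPBBBB   [P ::= m P B]
mmmmPBBBB ⇒ mmmmoBBBB   [P ::= o]
mmmmoBBBB ⇒ mmmmomBmBBB   [B ::= m B m]
mmmmomBmBBB ⇒ mmmmomrmBBB   [B ::= r]
mmmmomrmBBB ⇒ mmmmomrmmBmBB   [B ::= m B m]
mmmmomrmmBmBB ⇒ mmmmomrmmrmBB   [B ::= r]
mmmmomrmmrmBB ⇒ mmmmomrmmrmmBmB   [B ::= m B m]
mmmmomrmmrmmBmB ⇒ mmmmomrmmrmmrmB   [B ::= r]
mmmmomrmmrmmrmB ⇒ mmmmomrmmrmmrmr   [B ::= r]

P⇒mPB⇒mmPBB⇒mmmPBBB⇒mmmmPBBBB⇒mmmmoBBBB⇒mmmmomBmBBB⇒mmmmomrmBBB⇒mmmmomrmmBmBB⇒mmmmomrmmrmBB⇒mmmmomrmmrmmBmB⇒mmmmomrmmrmmrmB⇒mmmmomrmmrmmrmr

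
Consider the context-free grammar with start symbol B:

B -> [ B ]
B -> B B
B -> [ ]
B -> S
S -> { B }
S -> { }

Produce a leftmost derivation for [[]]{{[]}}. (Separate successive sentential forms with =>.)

B => BB   [B -> B B]
BB => [B]B   [B -> [ B ]]
[B]B => [[]]B   [B -> [ ]]
[[]]B => [[]]S   [B -> S]
[[]]S => [[]]{B}   [S -> { B }]
[[]]{B} => [[]]{S}   [B -> S]
[[]]{S} => [[]]{{B}}   [S -> { B }]
[[]]{{B}} => [[]]{{[]}}   [B -> [ ]]

B=>BB=>[B]B=>[[]]B=>[[]]S=>[[]]{B}=>[[]]{S}=>[[]]{{B}}=>[[]]{{[]}}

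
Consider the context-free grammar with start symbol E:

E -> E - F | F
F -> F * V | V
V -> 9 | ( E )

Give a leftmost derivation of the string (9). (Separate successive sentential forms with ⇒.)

E⇒F⇒V⇒(E)⇒(F)⇒(V)⇒(9)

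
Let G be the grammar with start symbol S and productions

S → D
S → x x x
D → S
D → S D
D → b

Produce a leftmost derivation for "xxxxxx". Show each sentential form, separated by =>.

S => D   [S → D]
D => SD   [D → S D]
SD => xxxD   [S → x x x]
xxxD => xxxS   [D → S]
xxxS => xxxxxx   [S → x x x]

S => D => SD => xxxD => xxxS => xxxxxx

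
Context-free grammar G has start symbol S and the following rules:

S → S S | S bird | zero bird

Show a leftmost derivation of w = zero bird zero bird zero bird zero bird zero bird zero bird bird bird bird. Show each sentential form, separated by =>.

S => S bird   [S → S bird]
S bird => S bird bird   [S → S bird]
S bird bird => S S bird bird   [S → S S]
S S bird bird => zero bird S bird bird   [S → zero bird]
zero bird S bird bird => zero bird S S bird bird   [S → S S]
zero bird S S bird bird => zero bird zero bird S bird bird   [S → zero bird]
zero bird zero bird S bird bird => zero bird zero bird S bird bird bird   [S → S bird]
zero bird zero bird S bird bird bird => zero bird zero bird S S bird bird bird   [S → S S]
zero bird zero bird S S bird bird bird => zero bird zero bird S S S bird bird bird   [S → S S]
zero bird zero bird S S S bird bird bird => zero bird zero bird S S S S bird bird bird   [S → S S]
zero bird zero bird S S S S bird bird bird => zero bird zero bird zero bird S S S bird bird bird   [S → zero bird]
zero bird zero bird zero bird S S S bird bird bird => zero bird zero bird zero bird zero bird S S bird bird bird   [S → zero bird]
zero bird zero bird zero bird zero bird S S bird bird bird => zero bird zero bird zero bird zero bird zero bird S bird bird bird   [S → zero bird]
zero bird zero bird zero bird zero bird zero bird S bird bird bird => zero bird zero bird zero bird zero bird zero bird zero bird bird bird bird   [S → zero bird]

S => S bird => S bird bird => S S bird bird => zero bird S bird bird => zero bird S S bird bird => zero bird zero bird S bird bird => zero bird zero bird S bird bird bird => zero bird zero bird S S bird bird bird => zero bird zero bird S S S bird bird bird => zero bird zero bird S S S S bird bird bird => zero bird zero bird zero bird S S S bird bird bird => zero bird zero bird zero bird zero bird S S bird bird bird => zero bird zero bird zero bird zero bird zero bird S bird bird bird => zero bird zero bird zero bird zero bird zero bird zero bird bird bird bird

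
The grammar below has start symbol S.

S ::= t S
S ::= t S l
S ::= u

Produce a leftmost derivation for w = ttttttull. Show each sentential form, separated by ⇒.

S ⇒ tSl ⇒ ttSl ⇒ tttSl ⇒ ttttSl ⇒ tttttSll ⇒ ttttttSll ⇒ ttttttull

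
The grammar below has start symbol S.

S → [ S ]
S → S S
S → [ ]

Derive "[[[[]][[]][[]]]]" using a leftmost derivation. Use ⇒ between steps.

S ⇒ [S]   [S → [ S ]]
[S] ⇒ [[S]]   [S → [ S ]]
[[S]] ⇒ [[SS]]   [S → S S]
[[SS]] ⇒ [[SSS]]   [S → S S]
[[SSS]] ⇒ [[[S]SS]]   [S → [ S ]]
[[[S]SS]] ⇒ [[[[]]SS]]   [S → [ ]]
[[[[]]SS]] ⇒ [[[[]][S]S]]   [S → [ S ]]
[[[[]][S]S]] ⇒ [[[[]][[]]S]]   [S → [ ]]
[[[[]][[]]S]] ⇒ [[[[]][[]][S]]]   [S → [ S ]]
[[[[]][[]][S]]] ⇒ [[[[]][[]][[]]]]   [S → [ ]]

S ⇒ [S] ⇒ [[S]] ⇒ [[SS]] ⇒ [[SSS]] ⇒ [[[S]SS]] ⇒ [[[[]]SS]] ⇒ [[[[]][S]S]] ⇒ [[[[]][[]]S]] ⇒ [[[[]][[]][S]]] ⇒ [[[[]][[]][[]]]]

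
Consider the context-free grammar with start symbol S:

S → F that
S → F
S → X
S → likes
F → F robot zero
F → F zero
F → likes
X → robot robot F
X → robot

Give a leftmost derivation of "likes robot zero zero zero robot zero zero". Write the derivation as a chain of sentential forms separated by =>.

S => F   [S → F]
F => F zero   [F → F zero]
F zero => F robot zero zero   [F → F robot zero]
F robot zero zero => F zero robot zero zero   [F → F zero]
F zero robot zero zero => F zero zero robot zero zero   [F → F zero]
F zero zero robot zero zero => F robot zero zero zero robot zero zero   [F → F robot zero]
F robot zero zero zero robot zero zero => likes robot zero zero zero robot zero zero   [F → likes]

S => F => F zero => F robot zero zero => F zero robot zero zero => F zero zero robot zero zero => F robot zero zero zero robot zero zero => likes robot zero zero zero robot zero zero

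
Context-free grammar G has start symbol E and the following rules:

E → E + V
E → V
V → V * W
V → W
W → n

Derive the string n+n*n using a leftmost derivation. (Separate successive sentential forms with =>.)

E => E+V   [E → E + V]
E+V => V+V   [E → V]
V+V => W+V   [V → W]
W+V => n+V   [W → n]
n+V => n+V*W   [V → V * W]
n+V*W => n+W*W   [V → W]
n+W*W => n+n*W   [W → n]
n+n*W => n+n*n   [W → n]

E=>E+V=>V+V=>W+V=>n+V=>n+V*W=>n+W*W=>n+n*W=>n+n*n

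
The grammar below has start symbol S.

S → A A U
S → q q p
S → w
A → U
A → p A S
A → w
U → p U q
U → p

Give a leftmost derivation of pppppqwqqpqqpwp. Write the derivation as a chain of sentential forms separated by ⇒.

S ⇒ AAU   [S → A A U]
AAU ⇒ pASAU   [A → p A S]
pASAU ⇒ ppASSAU   [A → p A S]
ppASSAU ⇒ pppASSSAU   [A → p A S]
pppASSSAU ⇒ pppUSSSAU   [A → U]
pppUSSSAU ⇒ ppppUqSSSAU   [U → p U q]
ppppUqSSSAU ⇒ pppppqSSSAU   [U → p]
pppppqSSSAU ⇒ pppppqwSSAU   [S → w]
pppppqwSSAU ⇒ pppppqwqqpSAU   [S → q q p]
pppppqwqqpSAU ⇒ pppppqwqqpqqpAU   [S → q q p]
pppppqwqqpqqpAU ⇒ pppppqwqqpqqpwU   [A → w]
pppppqwqqpqqpwU ⇒ pppppqwqqpqqpwp   [U → p]

S ⇒ AAU ⇒ pASAU ⇒ ppASSAU ⇒ pppASSSAU ⇒ pppUSSSAU ⇒ ppppUqSSSAU ⇒ pppppqSSSAU ⇒ pppppqwSSAU ⇒ pppppqwqqpSAU ⇒ pppppqwqqpqqpAU ⇒ pppppqwqqpqqpwU ⇒ pppppqwqqpqqpwp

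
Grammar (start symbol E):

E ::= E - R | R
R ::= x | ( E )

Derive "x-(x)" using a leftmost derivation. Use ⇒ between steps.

E ⇒ E-R   [E ::= E - R]
E-R ⇒ R-R   [E ::= R]
R-R ⇒ x-R   [R ::= x]
x-R ⇒ x-(E)   [R ::= ( E )]
x-(E) ⇒ x-(R)   [E ::= R]
x-(R) ⇒ x-(x)   [R ::= x]

E⇒E-R⇒R-R⇒x-R⇒x-(E)⇒x-(R)⇒x-(x)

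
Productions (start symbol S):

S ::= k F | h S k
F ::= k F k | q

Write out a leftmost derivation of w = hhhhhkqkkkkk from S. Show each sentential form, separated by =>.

S => hSk   [S ::= h S k]
hSk => hhSkk   [S ::= h S k]
hhSkk => hhhSkkk   [S ::= h S k]
hhhSkkk => hhhhSkkkk   [S ::= h S k]
hhhhSkkkk => hhhhhSkkkkk   [S ::= h S k]
hhhhhSkkkkk => hhhhhkFkkkkk   [S ::= k F]
hhhhhkFkkkkk => hhhhhkqkkkkk   [F ::= q]

S=>hSk=>hhSkk=>hhhSkkk=>hhhhSkkkk=>hhhhhSkkkkk=>hhhhhkFkkkkk=>hhhhhkqkkkkk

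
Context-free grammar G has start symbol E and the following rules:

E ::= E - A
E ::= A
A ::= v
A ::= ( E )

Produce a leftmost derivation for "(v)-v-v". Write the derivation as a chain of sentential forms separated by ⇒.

E ⇒ E-A   [E ::= E - A]
E-A ⇒ E-A-A   [E ::= E - A]
E-A-A ⇒ A-A-A   [E ::= A]
A-A-A ⇒ (E)-A-A   [A ::= ( E )]
(E)-A-A ⇒ (A)-A-A   [E ::= A]
(A)-A-A ⇒ (v)-A-A   [A ::= v]
(v)-A-A ⇒ (v)-v-A   [A ::= v]
(v)-v-A ⇒ (v)-v-v   [A ::= v]

E ⇒ E-A ⇒ E-A-A ⇒ A-A-A ⇒ (E)-A-A ⇒ (A)-A-A ⇒ (v)-A-A ⇒ (v)-v-A ⇒ (v)-v-v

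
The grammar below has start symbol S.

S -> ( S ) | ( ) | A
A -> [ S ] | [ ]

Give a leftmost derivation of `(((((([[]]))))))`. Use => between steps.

S => (S)   [S -> ( S )]
(S) => ((S))   [S -> ( S )]
((S)) => (((S)))   [S -> ( S )]
(((S))) => ((((S))))   [S -> ( S )]
((((S)))) => (((((S)))))   [S -> ( S )]
(((((S))))) => ((((((S))))))   [S -> ( S )]
((((((S)))))) => ((((((A))))))   [S -> A]
((((((A)))))) => (((((([S]))))))   [A -> [ S ]]
(((((([S])))))) => (((((([A]))))))   [S -> A]
(((((([A])))))) => (((((([[]]))))))   [A -> [ ]]

S => (S) => ((S)) => (((S))) => ((((S)))) => (((((S))))) => ((((((S)))))) => ((((((A)))))) => (((((([S])))))) => (((((([A])))))) => (((((([[]]))))))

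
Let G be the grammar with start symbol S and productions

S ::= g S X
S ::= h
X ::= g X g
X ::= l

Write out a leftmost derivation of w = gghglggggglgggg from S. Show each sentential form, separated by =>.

S => gSX => ggSXX => gghXX => gghgXgX => gghglgX => gghglggXg => gghglgggXgg => gghglggggXggg => gghglgggggXgggg => gghglggggglgggg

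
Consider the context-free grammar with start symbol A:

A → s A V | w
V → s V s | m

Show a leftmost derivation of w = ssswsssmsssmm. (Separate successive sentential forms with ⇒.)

A ⇒ sAV ⇒ ssAVV ⇒ sssAVVV ⇒ ssswVVV ⇒ ssswsVsVV ⇒ ssswssVssVV ⇒ ssswsssVsssVV ⇒ ssswsssmsssVV ⇒ ssswsssmsssmV ⇒ ssswsssmsssmm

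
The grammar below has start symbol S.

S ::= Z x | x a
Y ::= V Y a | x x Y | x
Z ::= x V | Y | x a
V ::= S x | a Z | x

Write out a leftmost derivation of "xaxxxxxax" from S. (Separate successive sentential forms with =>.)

S => Zx => Yx => VYax => SxYax => ZxxYax => xaxxYax => xaxxxxYax => xaxxxxxax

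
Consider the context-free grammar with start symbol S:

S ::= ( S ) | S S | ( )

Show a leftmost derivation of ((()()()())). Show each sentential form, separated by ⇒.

S ⇒ (S) ⇒ ((S)) ⇒ ((SS)) ⇒ ((()S)) ⇒ ((()SS)) ⇒ ((()SSS)) ⇒ ((()()SS)) ⇒ ((()()()S)) ⇒ ((()()()()))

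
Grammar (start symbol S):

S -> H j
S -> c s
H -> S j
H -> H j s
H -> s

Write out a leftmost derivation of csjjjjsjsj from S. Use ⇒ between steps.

S ⇒ Hj ⇒ Hjsj ⇒ Hjsjsj ⇒ Sjjsjsj ⇒ Hjjjsjsj ⇒ Sjjjjsjsj ⇒ csjjjjsjsj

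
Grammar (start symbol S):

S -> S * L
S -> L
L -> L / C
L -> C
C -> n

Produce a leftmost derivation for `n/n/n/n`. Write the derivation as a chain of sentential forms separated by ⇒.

S ⇒ L ⇒ L/C ⇒ L/C/C ⇒ L/C/C/C ⇒ C/C/C/C ⇒ n/C/C/C ⇒ n/n/C/C ⇒ n/n/n/C ⇒ n/n/n/n

S ⇒ L   [S -> L]
L ⇒ L/C   [L -> L / C]
L/C ⇒ L/C/C   [L -> L / C]
L/C/C ⇒ L/C/C/C   [L -> L / C]
L/C/C/C ⇒ C/C/C/C   [L -> C]
C/C/C/C ⇒ n/C/C/C   [C -> n]
n/C/C/C ⇒ n/n/C/C   [C -> n]
n/n/C/C ⇒ n/n/n/C   [C -> n]
n/n/n/C ⇒ n/n/n/n   [C -> n]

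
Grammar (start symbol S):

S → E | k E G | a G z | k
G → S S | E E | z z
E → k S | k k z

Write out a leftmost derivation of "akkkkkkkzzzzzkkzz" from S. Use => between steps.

S => aGz   [S → a G z]
aGz => aEEz   [G → E E]
aEEz => akSEz   [E → k S]
akSEz => akEEz   [S → E]
akEEz => akkSEz   [E → k S]
akkSEz => akkkEGEz   [S → k E G]
akkkEGEz => akkkkSGEz   [E → k S]
akkkkSGEz => akkkkkEGGEz   [S → k E G]
akkkkkEGGEz => akkkkkkkzGGEz   [E → k k z]
akkkkkkkzGGEz => akkkkkkkzzzGEz   [G → z z]
akkkkkkkzzzGEz => akkkkkkkzzzzzEz   [G → z z]
akkkkkkkzzzzzEz => akkkkkkkzzzzzkkzz   [E → k k z]

S=>aGz=>aEEz=>akSEz=>akEEz=>akkSEz=>akkkEGEz=>akkkkSGEz=>akkkkkEGGEz=>akkkkkkkzGGEz=>akkkkkkkzzzGEz=>akkkkkkkzzzzzEz=>akkkkkkkzzzzzkkzz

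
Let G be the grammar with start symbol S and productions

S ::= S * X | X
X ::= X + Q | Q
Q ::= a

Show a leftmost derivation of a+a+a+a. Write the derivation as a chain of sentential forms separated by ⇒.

S ⇒ X ⇒ X+Q ⇒ X+Q+Q ⇒ X+Q+Q+Q ⇒ Q+Q+Q+Q ⇒ a+Q+Q+Q ⇒ a+a+Q+Q ⇒ a+a+a+Q ⇒ a+a+a+a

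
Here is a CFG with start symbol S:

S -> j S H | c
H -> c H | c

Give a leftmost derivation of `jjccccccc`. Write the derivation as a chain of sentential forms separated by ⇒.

S ⇒ jSH ⇒ jjSHH ⇒ jjcHH ⇒ jjccH ⇒ jjcccH ⇒ jjccccH ⇒ jjcccccH ⇒ jjccccccH ⇒ jjccccccc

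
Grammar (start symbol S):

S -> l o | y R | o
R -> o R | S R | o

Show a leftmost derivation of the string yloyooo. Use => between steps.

S => yR => ySR => yloR => yloSR => yloyRR => yloySRR => yloyoRR => yloyooR => yloyooo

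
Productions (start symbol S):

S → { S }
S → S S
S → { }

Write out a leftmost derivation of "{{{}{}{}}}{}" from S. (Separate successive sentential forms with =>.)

S => SS => {S}S => {{S}}S => {{SS}}S => {{SSS}}S => {{{}SS}}S => {{{}{}S}}S => {{{}{}{}}}S => {{{}{}{}}}{}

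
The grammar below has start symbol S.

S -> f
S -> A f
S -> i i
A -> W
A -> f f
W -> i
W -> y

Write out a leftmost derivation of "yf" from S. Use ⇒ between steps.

S ⇒ Af   [S -> A f]
Af ⇒ Wf   [A -> W]
Wf ⇒ yf   [W -> y]

S ⇒ Af ⇒ Wf ⇒ yf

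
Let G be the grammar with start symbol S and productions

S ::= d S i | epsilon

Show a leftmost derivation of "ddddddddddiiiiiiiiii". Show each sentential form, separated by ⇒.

S⇒dSi⇒ddSii⇒dddSiii⇒ddddSiiii⇒dddddSiiiii⇒ddddddSiiiiii⇒dddddddSiiiiiii⇒ddddddddSiiiiiiii⇒dddddddddSiiiiiiiii⇒ddddddddddSiiiiiiiiii⇒ddddddddddiiiiiiiiii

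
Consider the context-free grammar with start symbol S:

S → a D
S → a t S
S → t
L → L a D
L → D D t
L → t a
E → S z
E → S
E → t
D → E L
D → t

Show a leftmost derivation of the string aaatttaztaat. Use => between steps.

S => aD => aEL => aSzL => aaDzL => aaELzL => aaSLzL => aaatSLzL => aaattLzL => aaatttazL => aaatttazLaD => aaatttaztaaD => aaatttaztaat

S => aD   [S → a D]
aD => aEL   [D → E L]
aEL => aSzL   [E → S z]
aSzL => aaDzL   [S → a D]
aaDzL => aaELzL   [D → E L]
aaELzL => aaSLzL   [E → S]
aaSLzL => aaatSLzL   [S → a t S]
aaatSLzL => aaattLzL   [S → t]
aaattLzL => aaatttazL   [L → t a]
aaatttazL => aaatttazLaD   [L → L a D]
aaatttazLaD => aaatttaztaaD   [L → t a]
aaatttaztaaD => aaatttaztaat   [D → t]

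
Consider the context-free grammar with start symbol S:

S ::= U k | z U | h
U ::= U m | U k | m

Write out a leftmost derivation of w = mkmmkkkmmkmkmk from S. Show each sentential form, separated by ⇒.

S ⇒ Uk   [S ::= U k]
Uk ⇒ Umk   [U ::= U m]
Umk ⇒ Ukmk   [U ::= U k]
Ukmk ⇒ Umkmk   [U ::= U m]
Umkmk ⇒ Ukmkmk   [U ::= U k]
Ukmkmk ⇒ Umkmkmk   [U ::= U m]
Umkmkmk ⇒ Ummkmkmk   [U ::= U m]
Ummkmkmk ⇒ Ukmmkmkmk   [U ::= U k]
Ukmmkmkmk ⇒ Ukkmmkmkmk   [U ::= U k]
Ukkmmkmkmk ⇒ Ukkkmmkmkmk   [U ::= U k]
Ukkkmmkmkmk ⇒ Umkkkmmkmkmk   [U ::= U m]
Umkkkmmkmkmk ⇒ Ummkkkmmkmkmk   [U ::= U m]
Ummkkkmmkmkmk ⇒ Ukmmkkkmmkmkmk   [U ::= U k]
Ukmmkkkmmkmkmk ⇒ mkmmkkkmmkmkmk   [U ::= m]

S ⇒ Uk ⇒ Umk ⇒ Ukmk ⇒ Umkmk ⇒ Ukmkmk ⇒ Umkmkmk ⇒ Ummkmkmk ⇒ Ukmmkmkmk ⇒ Ukkmmkmkmk ⇒ Ukkkmmkmkmk ⇒ Umkkkmmkmkmk ⇒ Ummkkkmmkmkmk ⇒ Ukmmkkkmmkmkmk ⇒ mkmmkkkmmkmkmk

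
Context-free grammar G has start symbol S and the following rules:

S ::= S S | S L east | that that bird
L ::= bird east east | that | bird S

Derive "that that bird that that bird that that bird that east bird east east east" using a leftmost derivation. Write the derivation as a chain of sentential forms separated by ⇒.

S ⇒ S L east   [S ::= S L east]
S L east ⇒ S L east L east   [S ::= S L east]
S L east L east ⇒ S S L east L east   [S ::= S S]
S S L east L east ⇒ S S S L east L east   [S ::= S S]
S S S L east L east ⇒ that that bird S S L east L east   [S ::= that that bird]
that that bird S S L east L east ⇒ that that bird that that bird S L east L east   [S ::= that that bird]
that that bird that that bird S L east L east ⇒ that that bird that that bird that that bird L east L east   [S ::= that that bird]
that that bird that that bird that that bird L east L east ⇒ that that bird that that bird that that bird that east L east   [L ::= that]
that that bird that that bird that that bird that east L east ⇒ that that bird that that bird that that bird that east bird east east east   [L ::= bird east east]

S ⇒ S L east ⇒ S L east L east ⇒ S S L east L east ⇒ S S S L east L east ⇒ that that bird S S L east L east ⇒ that that bird that that bird S L east L east ⇒ that that bird that that bird that that bird L east L east ⇒ that that bird that that bird that that bird that east L east ⇒ that that bird that that bird that that bird that east bird east east east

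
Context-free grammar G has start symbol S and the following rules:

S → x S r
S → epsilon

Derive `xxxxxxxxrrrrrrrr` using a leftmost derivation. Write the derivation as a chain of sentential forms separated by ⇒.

S ⇒ xSr   [S → x S r]
xSr ⇒ xxSrr   [S → x S r]
xxSrr ⇒ xxxSrrr   [S → x S r]
xxxSrrr ⇒ xxxxSrrrr   [S → x S r]
xxxxSrrrr ⇒ xxxxxSrrrrr   [S → x S r]
xxxxxSrrrrr ⇒ xxxxxxSrrrrrr   [S → x S r]
xxxxxxSrrrrrr ⇒ xxxxxxxSrrrrrrr   [S → x S r]
xxxxxxxSrrrrrrr ⇒ xxxxxxxxSrrrrrrrr   [S → x S r]
xxxxxxxxSrrrrrrrr ⇒ xxxxxxxxrrrrrrrr   [S → epsilon]

S ⇒ xSr ⇒ xxSrr ⇒ xxxSrrr ⇒ xxxxSrrrr ⇒ xxxxxSrrrrr ⇒ xxxxxxSrrrrrr ⇒ xxxxxxxSrrrrrrr ⇒ xxxxxxxxSrrrrrrrr ⇒ xxxxxxxxrrrrrrrr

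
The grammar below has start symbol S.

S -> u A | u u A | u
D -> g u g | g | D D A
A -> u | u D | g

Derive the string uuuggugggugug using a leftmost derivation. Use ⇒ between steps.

S ⇒ uuA   [S -> u u A]
uuA ⇒ uuuD   [A -> u D]
uuuD ⇒ uuuDDA   [D -> D D A]
uuuDDA ⇒ uuugDA   [D -> g]
uuugDA ⇒ uuugDDAA   [D -> D D A]
uuugDDAA ⇒ uuuggugDAA   [D -> g u g]
uuuggugDAA ⇒ uuugguggAA   [D -> g]
uuugguggAA ⇒ uuuggugggA   [A -> g]
uuuggugggA ⇒ uuugguggguD   [A -> u D]
uuugguggguD ⇒ uuuggugggugug   [D -> g u g]

S ⇒ uuA ⇒ uuuD ⇒ uuuDDA ⇒ uuugDA ⇒ uuugDDAA ⇒ uuuggugDAA ⇒ uuugguggAA ⇒ uuuggugggA ⇒ uuugguggguD ⇒ uuuggugggugug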